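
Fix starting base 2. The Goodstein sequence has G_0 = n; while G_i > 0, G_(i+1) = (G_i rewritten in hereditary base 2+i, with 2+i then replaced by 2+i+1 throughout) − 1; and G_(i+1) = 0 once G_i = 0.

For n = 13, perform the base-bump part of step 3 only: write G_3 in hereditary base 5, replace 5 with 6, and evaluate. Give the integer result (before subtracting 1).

13 —HB2→ 2^(2 + 1) + 2^2 + 1 —bump→ 3^(3 + 1) + 3^3 + 1 = 109 —(−1)→ 108
108 —HB3→ 3^(3 + 1) + 3^3 —bump→ 4^(4 + 1) + 4^4 = 1280 —(−1)→ 1279
1279 —HB4→ 4^(4 + 1) + 3·4^3 + 3·4^2 + 3·4 + 3 —bump→ 5^(5 + 1) + 3·5^3 + 3·5^2 + 3·5 + 3 = 16093 —(−1)→ 16092
16092 —HB5→ 5^(5 + 1) + 3·5^3 + 3·5^2 + 3·5 + 2 —bump→ 6^(6 + 1) + 3·6^3 + 3·6^2 + 3·6 + 2 = 280712 —(−1)→ 280711

280712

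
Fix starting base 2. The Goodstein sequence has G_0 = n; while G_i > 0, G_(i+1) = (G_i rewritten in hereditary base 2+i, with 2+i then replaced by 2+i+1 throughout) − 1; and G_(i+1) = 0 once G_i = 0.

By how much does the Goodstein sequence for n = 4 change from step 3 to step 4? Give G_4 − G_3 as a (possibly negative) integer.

23

G_0 = 4. HB_2(4) = 2^2. Bump = 27. G_1 = 26.
G_1 = 26. HB_3(26) = 2·3^2 + 2·3 + 2. Bump = 42. G_2 = 41.
G_2 = 41. HB_4(41) = 2·4^2 + 2·4 + 1. Bump = 61. G_3 = 60.
G_3 = 60. HB_5(60) = 2·5^2 + 2·5. Bump = 84. G_4 = 83.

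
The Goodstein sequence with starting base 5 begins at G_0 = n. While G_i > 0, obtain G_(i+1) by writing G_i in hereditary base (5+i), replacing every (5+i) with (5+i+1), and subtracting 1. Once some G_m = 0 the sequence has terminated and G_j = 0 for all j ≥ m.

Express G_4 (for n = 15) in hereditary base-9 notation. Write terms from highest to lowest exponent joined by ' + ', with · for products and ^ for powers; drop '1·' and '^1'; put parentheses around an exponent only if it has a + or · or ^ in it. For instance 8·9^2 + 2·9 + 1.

2·9 + 2

i=0: 15 = 3·5 (b=5); 5→6: 3·6 = 18; 18−1 = 17
i=1: 17 = 2·6 + 5 (b=6); 6→7: 2·7 + 5 = 19; 19−1 = 18
i=2: 18 = 2·7 + 4 (b=7); 7→8: 2·8 + 4 = 20; 20−1 = 19
i=3: 19 = 2·8 + 3 (b=8); 8→9: 2·9 + 3 = 21; 21−1 = 20
i=4: 20 = 2·9 + 2 (b=9); 9→10: 2·10 + 2 = 22; 22−1 = 21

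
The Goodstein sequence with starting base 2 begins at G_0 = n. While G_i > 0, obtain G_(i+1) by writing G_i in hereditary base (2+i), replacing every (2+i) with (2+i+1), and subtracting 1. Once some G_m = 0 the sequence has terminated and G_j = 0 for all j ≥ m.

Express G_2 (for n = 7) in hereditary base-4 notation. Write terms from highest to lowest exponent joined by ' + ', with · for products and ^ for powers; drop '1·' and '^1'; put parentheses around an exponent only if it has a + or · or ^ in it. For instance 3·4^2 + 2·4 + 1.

step 0: 7 = 2^2 + 2 + 1; sub 3 for 2: 3^3 + 3 + 1; = 31; G_1 = 31−1 = 30
step 1: 30 = 3^3 + 3; sub 4 for 3: 4^4 + 4; = 260; G_2 = 260−1 = 259
step 2: 259 = 4^4 + 3; sub 5 for 4: 5^5 + 3; = 3128; G_3 = 3128−1 = 3127

4^4 + 3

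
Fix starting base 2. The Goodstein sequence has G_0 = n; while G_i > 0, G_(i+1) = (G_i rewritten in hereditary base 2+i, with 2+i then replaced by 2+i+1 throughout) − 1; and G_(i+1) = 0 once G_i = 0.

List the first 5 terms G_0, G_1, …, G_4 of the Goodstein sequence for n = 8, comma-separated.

(0) 8|_2 = 2^(2 + 1) ↦ 3^(3 + 1)|_3 = 81 ⇒ 80
(1) 80|_3 = 2·3^3 + 2·3^2 + 2·3 + 2 ↦ 2·4^4 + 2·4^2 + 2·4 + 2|_4 = 554 ⇒ 553
(2) 553|_4 = 2·4^4 + 2·4^2 + 2·4 + 1 ↦ 2·5^5 + 2·5^2 + 2·5 + 1|_5 = 6311 ⇒ 6310
(3) 6310|_5 = 2·5^5 + 2·5^2 + 2·5 ↦ 2·6^6 + 2·6^2 + 2·6|_6 = 93396 ⇒ 93395

8, 80, 553, 6310, 93395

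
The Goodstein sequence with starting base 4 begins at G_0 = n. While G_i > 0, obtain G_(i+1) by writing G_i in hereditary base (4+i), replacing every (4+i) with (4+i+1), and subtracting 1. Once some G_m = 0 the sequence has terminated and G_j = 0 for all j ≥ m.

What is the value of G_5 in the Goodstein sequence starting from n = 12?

i=0: 12 = 3·4 (b=4); 4→5: 3·5 = 15; 15−1 = 14
i=1: 14 = 2·5 + 4 (b=5); 5→6: 2·6 + 4 = 16; 16−1 = 15
i=2: 15 = 2·6 + 3 (b=6); 6→7: 2·7 + 3 = 17; 17−1 = 16
i=3: 16 = 2·7 + 2 (b=7); 7→8: 2·8 + 2 = 18; 18−1 = 17
i=4: 17 = 2·8 + 1 (b=8); 8→9: 2·9 + 1 = 19; 19−1 = 18
i=5: 18 = 2·9 (b=9); 9→10: 2·10 = 20; 20−1 = 19

18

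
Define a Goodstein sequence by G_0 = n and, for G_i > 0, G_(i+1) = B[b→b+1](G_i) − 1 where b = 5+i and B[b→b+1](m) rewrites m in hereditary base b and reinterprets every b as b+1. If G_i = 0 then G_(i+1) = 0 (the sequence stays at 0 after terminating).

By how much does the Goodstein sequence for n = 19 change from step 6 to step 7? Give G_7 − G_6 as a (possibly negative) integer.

1

19 —HB5→ 3·5 + 4 —bump→ 3·6 + 4 = 22 —(−1)→ 21
21 —HB6→ 3·6 + 3 —bump→ 3·7 + 3 = 24 —(−1)→ 23
23 —HB7→ 3·7 + 2 —bump→ 3·8 + 2 = 26 —(−1)→ 25
25 —HB8→ 3·8 + 1 —bump→ 3·9 + 1 = 28 —(−1)→ 27
27 —HB9→ 3·9 —bump→ 3·10 = 30 —(−1)→ 29
29 —HB10→ 2·10 + 9 —bump→ 2·11 + 9 = 31 —(−1)→ 30
30 —HB11→ 2·11 + 8 —bump→ 2·12 + 8 = 32 —(−1)→ 31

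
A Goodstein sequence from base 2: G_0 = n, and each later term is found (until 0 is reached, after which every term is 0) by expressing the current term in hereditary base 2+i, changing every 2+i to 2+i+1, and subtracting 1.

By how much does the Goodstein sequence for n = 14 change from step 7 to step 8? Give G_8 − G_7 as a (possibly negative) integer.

i=0: 14 = 2^(2 + 1) + 2^2 + 2 (b=2); 2→3: 3^(3 + 1) + 3^3 + 3 = 111; 111−1 = 110
i=1: 110 = 3^(3 + 1) + 3^3 + 2 (b=3); 3→4: 4^(4 + 1) + 4^4 + 2 = 1282; 1282−1 = 1281
i=2: 1281 = 4^(4 + 1) + 4^4 + 1 (b=4); 4→5: 5^(5 + 1) + 5^5 + 1 = 18751; 18751−1 = 18750
i=3: 18750 = 5^(5 + 1) + 5^5 (b=5); 5→6: 6^(6 + 1) + 6^6 = 326592; 326592−1 = 326591
i=4: 326591 = 6^(6 + 1) + 5·6^5 + 5·6^4 + 5·6^3 + 5·6^2 + 5·6 + 5 (b=6); 6→7: 7^(7 + 1) + 5·7^5 + 5·7^4 + 5·7^3 + 5·7^2 + 5·7 + 5 = 5862841; 5862841−1 = 5862840
i=5: 5862840 = 7^(7 + 1) + 5·7^5 + 5·7^4 + 5·7^3 + 5·7^2 + 5·7 + 4 (b=7); 7→8: 8^(8 + 1) + 5·8^5 + 5·8^4 + 5·8^3 + 5·8^2 + 5·8 + 4 = 134404972; 134404972−1 = 134404971
i=6: 134404971 = 8^(8 + 1) + 5·8^5 + 5·8^4 + 5·8^3 + 5·8^2 + 5·8 + 3 (b=8); 8→9: 9^(9 + 1) + 5·9^5 + 5·9^4 + 5·9^3 + 5·9^2 + 5·9 + 3 = 3487116549; 3487116549−1 = 3487116548
i=7: 3487116548 = 9^(9 + 1) + 5·9^5 + 5·9^4 + 5·9^3 + 5·9^2 + 5·9 + 2 (b=9); 9→10: 10^(10 + 1) + 5·10^5 + 5·10^4 + 5·10^3 + 5·10^2 + 5·10 + 2 = 100000555552; 100000555552−1 = 100000555551

96513439003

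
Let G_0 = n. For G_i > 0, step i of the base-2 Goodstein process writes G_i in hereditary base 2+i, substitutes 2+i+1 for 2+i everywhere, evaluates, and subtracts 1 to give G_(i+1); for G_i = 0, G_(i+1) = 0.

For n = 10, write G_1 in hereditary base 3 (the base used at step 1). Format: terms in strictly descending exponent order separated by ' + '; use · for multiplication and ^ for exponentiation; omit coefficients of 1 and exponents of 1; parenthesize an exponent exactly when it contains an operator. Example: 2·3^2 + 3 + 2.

G_0=10  [base 2] 2^(2 + 1) + 2  →[2↦3]→  3^(3 + 1) + 3 = 84  −1 ⇒ G_1=83
G_1=83  [base 3] 3^(3 + 1) + 2  →[3↦4]→  4^(4 + 1) + 2 = 1026  −1 ⇒ G_2=1025

3^(3 + 1) + 2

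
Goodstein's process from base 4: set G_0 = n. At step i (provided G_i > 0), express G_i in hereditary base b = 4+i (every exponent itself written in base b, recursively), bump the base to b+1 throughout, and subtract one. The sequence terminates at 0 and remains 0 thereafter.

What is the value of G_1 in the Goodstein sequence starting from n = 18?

G_0 = 18. HB_4(18) = 4^2 + 2. Bump = 27. G_1 = 26.
G_1 = 26. HB_5(26) = 5^2 + 1. Bump = 37. G_2 = 36.

26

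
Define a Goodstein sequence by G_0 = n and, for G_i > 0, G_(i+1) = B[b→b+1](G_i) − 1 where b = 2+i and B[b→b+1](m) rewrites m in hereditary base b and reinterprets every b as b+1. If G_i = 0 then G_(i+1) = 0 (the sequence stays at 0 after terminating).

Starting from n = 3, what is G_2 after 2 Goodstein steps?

[0] 3 ≡ 2 + 1 (base 2). Lift 3: 4. −1: 3.
[1] 3 ≡ 3 (base 3). Lift 4: 4. −1: 3.

3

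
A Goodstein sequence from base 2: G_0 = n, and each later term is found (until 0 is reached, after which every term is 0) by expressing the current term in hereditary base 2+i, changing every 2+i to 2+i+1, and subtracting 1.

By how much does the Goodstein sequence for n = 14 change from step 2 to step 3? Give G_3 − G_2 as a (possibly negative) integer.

[0] 14 ≡ 2^(2 + 1) + 2^2 + 2 (base 2). Lift 3: 111. −1: 110.
[1] 110 ≡ 3^(3 + 1) + 3^3 + 2 (base 3). Lift 4: 1282. −1: 1281.
[2] 1281 ≡ 4^(4 + 1) + 4^4 + 1 (base 4). Lift 5: 18751. −1: 18750.

17469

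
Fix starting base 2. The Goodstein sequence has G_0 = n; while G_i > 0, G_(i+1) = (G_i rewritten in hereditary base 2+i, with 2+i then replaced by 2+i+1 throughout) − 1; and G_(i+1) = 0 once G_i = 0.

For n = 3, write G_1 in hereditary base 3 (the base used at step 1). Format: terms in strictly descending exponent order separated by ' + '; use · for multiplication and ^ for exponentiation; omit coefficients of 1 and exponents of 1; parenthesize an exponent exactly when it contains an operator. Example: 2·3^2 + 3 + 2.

3 —HB2→ 2 + 1 —bump→ 3 + 1 = 4 —(−1)→ 3
3 —HB3→ 3 —bump→ 4 = 4 —(−1)→ 3

3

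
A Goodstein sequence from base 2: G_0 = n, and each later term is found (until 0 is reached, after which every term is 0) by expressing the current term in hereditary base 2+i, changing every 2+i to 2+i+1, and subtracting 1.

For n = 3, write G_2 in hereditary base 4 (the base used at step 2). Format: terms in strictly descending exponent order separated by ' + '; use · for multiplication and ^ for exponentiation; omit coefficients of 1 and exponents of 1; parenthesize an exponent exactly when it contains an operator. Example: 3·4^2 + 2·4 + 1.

step 0: 3 = 2 + 1; sub 3 for 2: 3 + 1; = 4; G_1 = 4−1 = 3
step 1: 3 = 3; sub 4 for 3: 4; = 4; G_2 = 4−1 = 3
step 2: 3 = 3; sub 5 for 4: 3; = 3; G_3 = 3−1 = 2

3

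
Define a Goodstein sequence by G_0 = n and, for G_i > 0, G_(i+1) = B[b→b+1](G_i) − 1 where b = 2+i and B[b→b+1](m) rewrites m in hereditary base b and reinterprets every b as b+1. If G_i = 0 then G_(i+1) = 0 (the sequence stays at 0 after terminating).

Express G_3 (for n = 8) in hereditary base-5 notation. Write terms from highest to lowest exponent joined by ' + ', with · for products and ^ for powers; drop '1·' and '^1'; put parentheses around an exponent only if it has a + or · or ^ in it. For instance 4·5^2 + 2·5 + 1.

2·5^5 + 2·5^2 + 2·5

G_0=8  [base 2] 2^(2 + 1)  →[2↦3]→  3^(3 + 1) = 81  −1 ⇒ G_1=80
G_1=80  [base 3] 2·3^3 + 2·3^2 + 2·3 + 2  →[3↦4]→  2·4^4 + 2·4^2 + 2·4 + 2 = 554  −1 ⇒ G_2=553
G_2=553  [base 4] 2·4^4 + 2·4^2 + 2·4 + 1  →[4↦5]→  2·5^5 + 2·5^2 + 2·5 + 1 = 6311  −1 ⇒ G_3=6310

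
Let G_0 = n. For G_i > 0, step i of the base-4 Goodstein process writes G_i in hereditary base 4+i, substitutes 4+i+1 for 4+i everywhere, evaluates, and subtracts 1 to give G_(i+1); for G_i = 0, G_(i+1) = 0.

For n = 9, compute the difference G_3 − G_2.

[0] 9 ≡ 2·4 + 1 (base 4). Lift 5: 11. −1: 10.
[1] 10 ≡ 2·5 (base 5). Lift 6: 12. −1: 11.
[2] 11 ≡ 6 + 5 (base 6). Lift 7: 12. −1: 11.

0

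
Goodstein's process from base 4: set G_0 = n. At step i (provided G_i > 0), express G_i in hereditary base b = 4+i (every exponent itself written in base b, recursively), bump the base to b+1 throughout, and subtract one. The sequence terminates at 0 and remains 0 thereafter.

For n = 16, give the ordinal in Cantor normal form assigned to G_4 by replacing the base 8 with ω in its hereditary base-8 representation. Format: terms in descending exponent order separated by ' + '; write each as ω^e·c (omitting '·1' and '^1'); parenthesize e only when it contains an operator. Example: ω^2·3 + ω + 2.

ω·4 + 1

16 —HB4→ 4^2 —bump→ 5^2 = 25 —(−1)→ 24
24 —HB5→ 4·5 + 4 —bump→ 4·6 + 4 = 28 —(−1)→ 27
27 —HB6→ 4·6 + 3 —bump→ 4·7 + 3 = 31 —(−1)→ 30
30 —HB7→ 4·7 + 2 —bump→ 4·8 + 2 = 34 —(−1)→ 33
33 —HB8→ 4·8 + 1 —bump→ 4·9 + 1 = 37 —(−1)→ 36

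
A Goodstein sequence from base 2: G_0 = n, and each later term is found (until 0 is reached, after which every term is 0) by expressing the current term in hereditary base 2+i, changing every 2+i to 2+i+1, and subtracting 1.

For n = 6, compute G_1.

G_0 = 6. HB_2(6) = 2^2 + 2. Bump = 30. G_1 = 29.
G_1 = 29. HB_3(29) = 3^3 + 2. Bump = 258. G_2 = 257.

29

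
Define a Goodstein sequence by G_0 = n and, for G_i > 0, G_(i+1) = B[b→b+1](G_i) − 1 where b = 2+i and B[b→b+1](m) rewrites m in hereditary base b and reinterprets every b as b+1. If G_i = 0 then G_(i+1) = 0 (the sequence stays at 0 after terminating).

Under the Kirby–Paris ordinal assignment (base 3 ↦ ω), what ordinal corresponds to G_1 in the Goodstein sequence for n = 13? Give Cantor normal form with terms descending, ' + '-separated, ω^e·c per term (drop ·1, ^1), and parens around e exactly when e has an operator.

i=0: 13 = 2^(2 + 1) + 2^2 + 1 (b=2); 2→3: 3^(3 + 1) + 3^3 + 1 = 109; 109−1 = 108
i=1: 108 = 3^(3 + 1) + 3^3 (b=3); 3→4: 4^(4 + 1) + 4^4 = 1280; 1280−1 = 1279

ω^(ω + 1) + ω^ω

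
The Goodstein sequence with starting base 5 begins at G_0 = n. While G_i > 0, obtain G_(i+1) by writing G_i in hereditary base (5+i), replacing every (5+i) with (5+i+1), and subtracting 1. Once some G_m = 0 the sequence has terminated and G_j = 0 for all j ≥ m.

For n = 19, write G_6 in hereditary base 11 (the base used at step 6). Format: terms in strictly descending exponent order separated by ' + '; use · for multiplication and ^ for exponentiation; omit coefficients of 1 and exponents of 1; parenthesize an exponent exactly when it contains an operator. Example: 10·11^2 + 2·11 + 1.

2·11 + 8

(0) 19|_5 = 3·5 + 4 ↦ 3·6 + 4|_6 = 22 ⇒ 21
(1) 21|_6 = 3·6 + 3 ↦ 3·7 + 3|_7 = 24 ⇒ 23
(2) 23|_7 = 3·7 + 2 ↦ 3·8 + 2|_8 = 26 ⇒ 25
(3) 25|_8 = 3·8 + 1 ↦ 3·9 + 1|_9 = 28 ⇒ 27
(4) 27|_9 = 3·9 ↦ 3·10|_10 = 30 ⇒ 29
(5) 29|_10 = 2·10 + 9 ↦ 2·11 + 9|_11 = 31 ⇒ 30
(6) 30|_11 = 2·11 + 8 ↦ 2·12 + 8|_12 = 32 ⇒ 31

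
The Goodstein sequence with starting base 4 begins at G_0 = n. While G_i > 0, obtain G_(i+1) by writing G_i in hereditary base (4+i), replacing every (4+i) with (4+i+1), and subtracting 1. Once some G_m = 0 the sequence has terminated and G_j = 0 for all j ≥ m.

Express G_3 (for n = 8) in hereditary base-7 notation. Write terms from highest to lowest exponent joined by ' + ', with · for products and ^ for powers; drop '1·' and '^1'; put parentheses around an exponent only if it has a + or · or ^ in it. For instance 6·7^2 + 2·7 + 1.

8 —HB4→ 2·4 —bump→ 2·5 = 10 —(−1)→ 9
9 —HB5→ 5 + 4 —bump→ 6 + 4 = 10 —(−1)→ 9
9 —HB6→ 6 + 3 —bump→ 7 + 3 = 10 —(−1)→ 9
9 —HB7→ 7 + 2 —bump→ 8 + 2 = 10 —(−1)→ 9

7 + 2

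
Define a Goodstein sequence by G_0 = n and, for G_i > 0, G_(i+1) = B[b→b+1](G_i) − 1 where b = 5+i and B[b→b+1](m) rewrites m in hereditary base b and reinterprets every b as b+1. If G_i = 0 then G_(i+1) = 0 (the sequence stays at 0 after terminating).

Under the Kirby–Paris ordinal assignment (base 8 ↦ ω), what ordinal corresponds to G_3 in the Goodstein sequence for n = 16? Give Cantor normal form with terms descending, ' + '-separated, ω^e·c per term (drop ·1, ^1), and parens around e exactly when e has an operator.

base 5: 16 = 3·5 + 1; at 6: 3·6 + 1 = 19; next = 18
base 6: 18 = 3·6; at 7: 3·7 = 21; next = 20
base 7: 20 = 2·7 + 6; at 8: 2·8 + 6 = 22; next = 21
base 8: 21 = 2·8 + 5; at 9: 2·9 + 5 = 23; next = 22

ω·2 + 5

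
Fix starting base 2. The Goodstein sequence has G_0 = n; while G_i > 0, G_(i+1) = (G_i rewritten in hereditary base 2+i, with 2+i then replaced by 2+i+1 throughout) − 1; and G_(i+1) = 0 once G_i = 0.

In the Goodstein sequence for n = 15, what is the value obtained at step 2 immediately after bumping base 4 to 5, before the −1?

15 —HB2→ 2^(2 + 1) + 2^2 + 2 + 1 —bump→ 3^(3 + 1) + 3^3 + 3 + 1 = 112 —(−1)→ 111
111 —HB3→ 3^(3 + 1) + 3^3 + 3 —bump→ 4^(4 + 1) + 4^4 + 4 = 1284 —(−1)→ 1283
1283 —HB4→ 4^(4 + 1) + 4^4 + 3 —bump→ 5^(5 + 1) + 5^5 + 3 = 18753 —(−1)→ 18752

18753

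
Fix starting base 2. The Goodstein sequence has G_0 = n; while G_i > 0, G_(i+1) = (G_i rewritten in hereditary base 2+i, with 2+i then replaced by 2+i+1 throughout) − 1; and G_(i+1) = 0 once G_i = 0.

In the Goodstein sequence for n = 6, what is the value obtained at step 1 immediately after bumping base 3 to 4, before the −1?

[0] 6 ≡ 2^2 + 2 (base 2). Lift 3: 30. −1: 29.
[1] 29 ≡ 3^3 + 2 (base 3). Lift 4: 258. −1: 257.

258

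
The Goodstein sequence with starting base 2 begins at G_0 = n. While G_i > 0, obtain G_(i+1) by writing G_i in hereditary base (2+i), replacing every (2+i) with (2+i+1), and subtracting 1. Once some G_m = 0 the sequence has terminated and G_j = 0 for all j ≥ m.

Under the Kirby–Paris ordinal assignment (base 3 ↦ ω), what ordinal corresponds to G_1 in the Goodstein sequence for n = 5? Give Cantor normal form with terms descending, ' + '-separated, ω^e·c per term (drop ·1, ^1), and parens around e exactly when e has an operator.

ω^ω

i=0: 5 = 2^2 + 1 (b=2); 2→3: 3^3 + 1 = 28; 28−1 = 27
i=1: 27 = 3^3 (b=3); 3→4: 4^4 = 256; 256−1 = 255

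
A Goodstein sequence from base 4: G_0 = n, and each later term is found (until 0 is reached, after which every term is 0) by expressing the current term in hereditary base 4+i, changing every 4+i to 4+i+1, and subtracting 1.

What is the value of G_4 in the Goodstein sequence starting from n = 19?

(0) 19|_4 = 4^2 + 3 ↦ 5^2 + 3|_5 = 28 ⇒ 27
(1) 27|_5 = 5^2 + 2 ↦ 6^2 + 2|_6 = 38 ⇒ 37
(2) 37|_6 = 6^2 + 1 ↦ 7^2 + 1|_7 = 50 ⇒ 49
(3) 49|_7 = 7^2 ↦ 8^2|_8 = 64 ⇒ 63

63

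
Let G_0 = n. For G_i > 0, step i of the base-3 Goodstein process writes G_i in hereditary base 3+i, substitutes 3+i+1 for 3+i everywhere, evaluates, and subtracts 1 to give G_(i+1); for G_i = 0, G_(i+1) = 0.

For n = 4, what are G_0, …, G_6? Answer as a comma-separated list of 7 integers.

G_0 = 4. HB_3(4) = 3 + 1. Bump = 5. G_1 = 4.
G_1 = 4. HB_4(4) = 4. Bump = 5. G_2 = 4.
G_2 = 4. HB_5(4) = 4. Bump = 4. G_3 = 3.
G_3 = 3. HB_6(3) = 3. Bump = 3. G_4 = 2.
G_4 = 2. HB_7(2) = 2. Bump = 2. G_5 = 1.
G_5 = 1. HB_8(1) = 1. Bump = 1. G_6 = 0.

4, 4, 4, 3, 2, 1, 0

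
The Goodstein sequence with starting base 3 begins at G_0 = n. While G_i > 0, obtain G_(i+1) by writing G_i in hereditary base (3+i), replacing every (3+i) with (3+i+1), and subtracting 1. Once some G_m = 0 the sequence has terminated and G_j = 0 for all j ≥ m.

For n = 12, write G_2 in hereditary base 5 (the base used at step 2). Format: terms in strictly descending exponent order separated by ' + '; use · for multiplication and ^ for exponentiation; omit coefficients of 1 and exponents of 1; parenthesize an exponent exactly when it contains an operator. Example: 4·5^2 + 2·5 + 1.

5^2 + 2

12 —HB3→ 3^2 + 3 —bump→ 4^2 + 4 = 20 —(−1)→ 19
19 —HB4→ 4^2 + 3 —bump→ 5^2 + 3 = 28 —(−1)→ 27
27 —HB5→ 5^2 + 2 —bump→ 6^2 + 2 = 38 —(−1)→ 37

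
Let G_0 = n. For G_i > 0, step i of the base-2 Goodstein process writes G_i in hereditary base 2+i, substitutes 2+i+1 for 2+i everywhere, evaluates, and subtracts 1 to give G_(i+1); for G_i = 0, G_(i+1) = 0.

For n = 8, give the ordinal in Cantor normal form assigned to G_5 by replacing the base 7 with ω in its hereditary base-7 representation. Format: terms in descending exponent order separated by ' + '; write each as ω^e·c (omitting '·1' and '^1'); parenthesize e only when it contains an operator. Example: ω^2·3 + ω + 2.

ω^ω·2 + ω^2·2 + ω + 4

base 2: 8 = 2^(2 + 1); at 3: 3^(3 + 1) = 81; next = 80
base 3: 80 = 2·3^3 + 2·3^2 + 2·3 + 2; at 4: 2·4^4 + 2·4^2 + 2·4 + 2 = 554; next = 553
base 4: 553 = 2·4^4 + 2·4^2 + 2·4 + 1; at 5: 2·5^5 + 2·5^2 + 2·5 + 1 = 6311; next = 6310
base 5: 6310 = 2·5^5 + 2·5^2 + 2·5; at 6: 2·6^6 + 2·6^2 + 2·6 = 93396; next = 93395
base 6: 93395 = 2·6^6 + 2·6^2 + 6 + 5; at 7: 2·7^7 + 2·7^2 + 7 + 5 = 1647196; next = 1647195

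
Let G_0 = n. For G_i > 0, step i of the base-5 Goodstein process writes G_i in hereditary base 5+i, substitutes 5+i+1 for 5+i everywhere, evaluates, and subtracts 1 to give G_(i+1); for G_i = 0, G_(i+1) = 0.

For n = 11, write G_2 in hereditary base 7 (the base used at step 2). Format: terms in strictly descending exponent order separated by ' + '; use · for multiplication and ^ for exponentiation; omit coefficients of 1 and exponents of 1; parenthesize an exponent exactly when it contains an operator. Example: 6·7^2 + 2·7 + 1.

7 + 6

i=0: 11 = 2·5 + 1 (b=5); 5→6: 2·6 + 1 = 13; 13−1 = 12
i=1: 12 = 2·6 (b=6); 6→7: 2·7 = 14; 14−1 = 13
i=2: 13 = 7 + 6 (b=7); 7→8: 8 + 6 = 14; 14−1 = 13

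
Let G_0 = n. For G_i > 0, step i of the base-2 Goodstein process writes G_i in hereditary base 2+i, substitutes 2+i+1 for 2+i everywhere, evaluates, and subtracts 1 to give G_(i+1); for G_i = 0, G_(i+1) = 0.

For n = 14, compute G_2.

G_0 = 14. HB_2(14) = 2^(2 + 1) + 2^2 + 2. Bump = 111. G_1 = 110.
G_1 = 110. HB_3(110) = 3^(3 + 1) + 3^3 + 2. Bump = 1282. G_2 = 1281.

1281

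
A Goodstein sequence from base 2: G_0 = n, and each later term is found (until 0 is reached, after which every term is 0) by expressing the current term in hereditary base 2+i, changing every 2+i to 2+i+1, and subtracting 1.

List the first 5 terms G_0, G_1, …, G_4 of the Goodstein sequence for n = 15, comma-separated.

15, 111, 1283, 18752, 326593

i=0: 15 = 2^(2 + 1) + 2^2 + 2 + 1 (b=2); 2→3: 3^(3 + 1) + 3^3 + 3 + 1 = 112; 112−1 = 111
i=1: 111 = 3^(3 + 1) + 3^3 + 3 (b=3); 3→4: 4^(4 + 1) + 4^4 + 4 = 1284; 1284−1 = 1283
i=2: 1283 = 4^(4 + 1) + 4^4 + 3 (b=4); 4→5: 5^(5 + 1) + 5^5 + 3 = 18753; 18753−1 = 18752
i=3: 18752 = 5^(5 + 1) + 5^5 + 2 (b=5); 5→6: 6^(6 + 1) + 6^6 + 2 = 326594; 326594−1 = 326593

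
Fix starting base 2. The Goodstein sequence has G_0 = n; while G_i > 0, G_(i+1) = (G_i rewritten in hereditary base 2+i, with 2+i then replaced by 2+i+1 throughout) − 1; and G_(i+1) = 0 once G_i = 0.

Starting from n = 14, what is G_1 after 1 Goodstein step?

110

(0) 14|_2 = 2^(2 + 1) + 2^2 + 2 ↦ 3^(3 + 1) + 3^3 + 3|_3 = 111 ⇒ 110
(1) 110|_3 = 3^(3 + 1) + 3^3 + 2 ↦ 4^(4 + 1) + 4^4 + 2|_4 = 1282 ⇒ 1281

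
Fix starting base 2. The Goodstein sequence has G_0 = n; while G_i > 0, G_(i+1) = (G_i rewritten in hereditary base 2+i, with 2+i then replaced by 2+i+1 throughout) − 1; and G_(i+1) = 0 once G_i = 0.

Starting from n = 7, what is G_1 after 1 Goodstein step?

30

base 2: 7 = 2^2 + 2 + 1; at 3: 3^3 + 3 + 1 = 31; next = 30
base 3: 30 = 3^3 + 3; at 4: 4^4 + 4 = 260; next = 259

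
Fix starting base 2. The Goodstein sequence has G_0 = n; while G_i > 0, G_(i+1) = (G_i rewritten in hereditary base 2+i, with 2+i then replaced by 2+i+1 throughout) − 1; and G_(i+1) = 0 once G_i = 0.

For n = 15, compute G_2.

1283

i=0: 15 = 2^(2 + 1) + 2^2 + 2 + 1 (b=2); 2→3: 3^(3 + 1) + 3^3 + 3 + 1 = 112; 112−1 = 111
i=1: 111 = 3^(3 + 1) + 3^3 + 3 (b=3); 3→4: 4^(4 + 1) + 4^4 + 4 = 1284; 1284−1 = 1283
i=2: 1283 = 4^(4 + 1) + 4^4 + 3 (b=4); 4→5: 5^(5 + 1) + 5^5 + 3 = 18753; 18753−1 = 18752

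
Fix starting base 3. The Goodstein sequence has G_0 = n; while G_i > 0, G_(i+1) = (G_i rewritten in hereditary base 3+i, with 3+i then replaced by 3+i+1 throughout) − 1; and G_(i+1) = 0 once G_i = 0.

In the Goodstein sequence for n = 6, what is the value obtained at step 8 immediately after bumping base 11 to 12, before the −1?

step 0: 6 = 2·3; sub 4 for 3: 2·4; = 8; G_1 = 8−1 = 7
step 1: 7 = 4 + 3; sub 5 for 4: 5 + 3; = 8; G_2 = 8−1 = 7
step 2: 7 = 5 + 2; sub 6 for 5: 6 + 2; = 8; G_3 = 8−1 = 7
step 3: 7 = 6 + 1; sub 7 for 6: 7 + 1; = 8; G_4 = 8−1 = 7
step 4: 7 = 7; sub 8 for 7: 8; = 8; G_5 = 8−1 = 7
step 5: 7 = 7; sub 9 for 8: 7; = 7; G_6 = 7−1 = 6
step 6: 6 = 6; sub 10 for 9: 6; = 6; G_7 = 6−1 = 5
step 7: 5 = 5; sub 11 for 10: 5; = 5; G_8 = 5−1 = 4

4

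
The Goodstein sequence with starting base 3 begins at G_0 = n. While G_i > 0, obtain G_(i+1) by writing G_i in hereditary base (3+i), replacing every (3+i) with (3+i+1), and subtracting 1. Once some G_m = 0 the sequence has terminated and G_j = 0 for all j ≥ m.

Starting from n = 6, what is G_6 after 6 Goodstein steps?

6

(0) 6|_3 = 2·3 ↦ 2·4|_4 = 8 ⇒ 7
(1) 7|_4 = 4 + 3 ↦ 5 + 3|_5 = 8 ⇒ 7
(2) 7|_5 = 5 + 2 ↦ 6 + 2|_6 = 8 ⇒ 7
(3) 7|_6 = 6 + 1 ↦ 7 + 1|_7 = 8 ⇒ 7
(4) 7|_7 = 7 ↦ 8|_8 = 8 ⇒ 7
(5) 7|_8 = 7 ↦ 7|_9 = 7 ⇒ 6
(6) 6|_9 = 6 ↦ 6|_10 = 6 ⇒ 5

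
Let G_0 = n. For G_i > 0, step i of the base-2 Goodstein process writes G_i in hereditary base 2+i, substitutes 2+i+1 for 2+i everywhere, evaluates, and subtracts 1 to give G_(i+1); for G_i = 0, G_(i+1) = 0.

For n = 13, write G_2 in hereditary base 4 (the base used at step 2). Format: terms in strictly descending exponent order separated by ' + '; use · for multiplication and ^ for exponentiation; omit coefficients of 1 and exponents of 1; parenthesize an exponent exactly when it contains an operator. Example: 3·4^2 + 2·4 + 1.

13 —HB2→ 2^(2 + 1) + 2^2 + 1 —bump→ 3^(3 + 1) + 3^3 + 1 = 109 —(−1)→ 108
108 —HB3→ 3^(3 + 1) + 3^3 —bump→ 4^(4 + 1) + 4^4 = 1280 —(−1)→ 1279
1279 —HB4→ 4^(4 + 1) + 3·4^3 + 3·4^2 + 3·4 + 3 —bump→ 5^(5 + 1) + 3·5^3 + 3·5^2 + 3·5 + 3 = 16093 —(−1)→ 16092

4^(4 + 1) + 3·4^3 + 3·4^2 + 3·4 + 3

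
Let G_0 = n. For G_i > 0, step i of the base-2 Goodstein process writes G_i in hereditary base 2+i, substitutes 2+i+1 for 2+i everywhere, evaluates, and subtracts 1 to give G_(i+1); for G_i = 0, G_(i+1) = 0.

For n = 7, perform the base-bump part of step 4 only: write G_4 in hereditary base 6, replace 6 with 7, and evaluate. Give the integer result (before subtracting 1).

823544

i=0: 7 = 2^2 + 2 + 1 (b=2); 2→3: 3^3 + 3 + 1 = 31; 31−1 = 30
i=1: 30 = 3^3 + 3 (b=3); 3→4: 4^4 + 4 = 260; 260−1 = 259
i=2: 259 = 4^4 + 3 (b=4); 4→5: 5^5 + 3 = 3128; 3128−1 = 3127
i=3: 3127 = 5^5 + 2 (b=5); 5→6: 6^6 + 2 = 46658; 46658−1 = 46657
i=4: 46657 = 6^6 + 1 (b=6); 6→7: 7^7 + 1 = 823544; 823544−1 = 823543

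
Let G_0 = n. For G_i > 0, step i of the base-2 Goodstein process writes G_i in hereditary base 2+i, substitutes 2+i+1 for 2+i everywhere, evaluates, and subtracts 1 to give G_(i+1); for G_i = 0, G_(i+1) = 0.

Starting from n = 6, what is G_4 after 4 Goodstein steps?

G_0 = 6. HB_2(6) = 2^2 + 2. Bump = 30. G_1 = 29.
G_1 = 29. HB_3(29) = 3^3 + 2. Bump = 258. G_2 = 257.
G_2 = 257. HB_4(257) = 4^4 + 1. Bump = 3126. G_3 = 3125.
G_3 = 3125. HB_5(3125) = 5^5. Bump = 46656. G_4 = 46655.
G_4 = 46655. HB_6(46655) = 5·6^5 + 5·6^4 + 5·6^3 + 5·6^2 + 5·6 + 5. Bump = 98040. G_5 = 98039.

46655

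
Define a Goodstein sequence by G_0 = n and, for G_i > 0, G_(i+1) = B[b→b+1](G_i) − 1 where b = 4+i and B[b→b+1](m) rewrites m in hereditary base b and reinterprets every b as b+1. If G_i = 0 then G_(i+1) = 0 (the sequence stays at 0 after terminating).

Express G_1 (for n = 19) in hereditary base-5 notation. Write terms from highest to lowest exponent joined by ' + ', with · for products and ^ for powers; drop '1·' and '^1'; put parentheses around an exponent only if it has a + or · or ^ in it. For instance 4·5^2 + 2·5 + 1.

5^2 + 2

i=0: 19 = 4^2 + 3 (b=4); 4→5: 5^2 + 3 = 28; 28−1 = 27
i=1: 27 = 5^2 + 2 (b=5); 5→6: 6^2 + 2 = 38; 38−1 = 37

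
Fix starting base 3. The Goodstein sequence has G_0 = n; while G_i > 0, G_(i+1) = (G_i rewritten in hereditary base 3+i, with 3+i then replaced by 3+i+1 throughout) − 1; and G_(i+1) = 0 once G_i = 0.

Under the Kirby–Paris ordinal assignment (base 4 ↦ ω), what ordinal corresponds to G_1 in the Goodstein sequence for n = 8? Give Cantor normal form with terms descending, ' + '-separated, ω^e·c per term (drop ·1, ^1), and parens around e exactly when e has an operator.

ω·2 + 1

base 3: 8 = 2·3 + 2; at 4: 2·4 + 2 = 10; next = 9
base 4: 9 = 2·4 + 1; at 5: 2·5 + 1 = 11; next = 10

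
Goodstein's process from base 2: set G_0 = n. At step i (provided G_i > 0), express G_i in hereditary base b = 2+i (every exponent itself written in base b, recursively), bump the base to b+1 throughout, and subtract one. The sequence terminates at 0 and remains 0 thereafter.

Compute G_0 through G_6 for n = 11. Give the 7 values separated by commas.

11, 84, 1027, 15627, 279937, 5764801, 134217727

step 0: 11 = 2^(2 + 1) + 2 + 1; sub 3 for 2: 3^(3 + 1) + 3 + 1; = 85; G_1 = 85−1 = 84
step 1: 84 = 3^(3 + 1) + 3; sub 4 for 3: 4^(4 + 1) + 4; = 1028; G_2 = 1028−1 = 1027
step 2: 1027 = 4^(4 + 1) + 3; sub 5 for 4: 5^(5 + 1) + 3; = 15628; G_3 = 15628−1 = 15627
step 3: 15627 = 5^(5 + 1) + 2; sub 6 for 5: 6^(6 + 1) + 2; = 279938; G_4 = 279938−1 = 279937
step 4: 279937 = 6^(6 + 1) + 1; sub 7 for 6: 7^(7 + 1) + 1; = 5764802; G_5 = 5764802−1 = 5764801
step 5: 5764801 = 7^(7 + 1); sub 8 for 7: 8^(8 + 1); = 134217728; G_6 = 134217728−1 = 134217727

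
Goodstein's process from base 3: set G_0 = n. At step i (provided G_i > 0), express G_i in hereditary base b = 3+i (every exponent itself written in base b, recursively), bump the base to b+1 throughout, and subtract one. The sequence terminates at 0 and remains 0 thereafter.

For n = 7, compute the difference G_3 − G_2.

step 0: 7 = 2·3 + 1; sub 4 for 3: 2·4 + 1; = 9; G_1 = 9−1 = 8
step 1: 8 = 2·4; sub 5 for 4: 2·5; = 10; G_2 = 10−1 = 9
step 2: 9 = 5 + 4; sub 6 for 5: 6 + 4; = 10; G_3 = 10−1 = 9

0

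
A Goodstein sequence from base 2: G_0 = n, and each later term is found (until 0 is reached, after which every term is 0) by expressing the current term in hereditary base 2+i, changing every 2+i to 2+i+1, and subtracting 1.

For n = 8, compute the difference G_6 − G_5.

31907376

base 2: 8 = 2^(2 + 1); at 3: 3^(3 + 1) = 81; next = 80
base 3: 80 = 2·3^3 + 2·3^2 + 2·3 + 2; at 4: 2·4^4 + 2·4^2 + 2·4 + 2 = 554; next = 553
base 4: 553 = 2·4^4 + 2·4^2 + 2·4 + 1; at 5: 2·5^5 + 2·5^2 + 2·5 + 1 = 6311; next = 6310
base 5: 6310 = 2·5^5 + 2·5^2 + 2·5; at 6: 2·6^6 + 2·6^2 + 2·6 = 93396; next = 93395
base 6: 93395 = 2·6^6 + 2·6^2 + 6 + 5; at 7: 2·7^7 + 2·7^2 + 7 + 5 = 1647196; next = 1647195
base 7: 1647195 = 2·7^7 + 2·7^2 + 7 + 4; at 8: 2·8^8 + 2·8^2 + 8 + 4 = 33554572; next = 33554571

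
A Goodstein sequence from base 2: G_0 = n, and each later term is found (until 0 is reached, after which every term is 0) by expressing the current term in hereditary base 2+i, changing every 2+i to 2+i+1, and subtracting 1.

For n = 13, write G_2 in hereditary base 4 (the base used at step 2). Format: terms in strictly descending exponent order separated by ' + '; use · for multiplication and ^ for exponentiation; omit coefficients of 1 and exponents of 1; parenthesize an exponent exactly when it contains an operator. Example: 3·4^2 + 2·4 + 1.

4^(4 + 1) + 3·4^3 + 3·4^2 + 3·4 + 3

(0) 13|_2 = 2^(2 + 1) + 2^2 + 1 ↦ 3^(3 + 1) + 3^3 + 1|_3 = 109 ⇒ 108
(1) 108|_3 = 3^(3 + 1) + 3^3 ↦ 4^(4 + 1) + 4^4|_4 = 1280 ⇒ 1279
(2) 1279|_4 = 4^(4 + 1) + 3·4^3 + 3·4^2 + 3·4 + 3 ↦ 5^(5 + 1) + 3·5^3 + 3·5^2 + 3·5 + 3|_5 = 16093 ⇒ 16092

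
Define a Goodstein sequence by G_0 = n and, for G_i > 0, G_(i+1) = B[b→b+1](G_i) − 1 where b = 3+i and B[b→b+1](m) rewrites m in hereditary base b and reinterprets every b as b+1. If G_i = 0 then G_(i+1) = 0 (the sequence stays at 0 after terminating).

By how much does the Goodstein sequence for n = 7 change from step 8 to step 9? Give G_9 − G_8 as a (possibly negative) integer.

G_0=7  [base 3] 2·3 + 1  →[3↦4]→  2·4 + 1 = 9  −1 ⇒ G_1=8
G_1=8  [base 4] 2·4  →[4↦5]→  2·5 = 10  −1 ⇒ G_2=9
G_2=9  [base 5] 5 + 4  →[5↦6]→  6 + 4 = 10  −1 ⇒ G_3=9
G_3=9  [base 6] 6 + 3  →[6↦7]→  7 + 3 = 10  −1 ⇒ G_4=9
G_4=9  [base 7] 7 + 2  →[7↦8]→  8 + 2 = 10  −1 ⇒ G_5=9
G_5=9  [base 8] 8 + 1  →[8↦9]→  9 + 1 = 10  −1 ⇒ G_6=9
G_6=9  [base 9] 9  →[9↦10]→  10 = 10  −1 ⇒ G_7=9
G_7=9  [base 10] 9  →[10↦11]→  9 = 9  −1 ⇒ G_8=8
G_8=8  [base 11] 8  →[11↦12]→  8 = 8  −1 ⇒ G_9=7

-1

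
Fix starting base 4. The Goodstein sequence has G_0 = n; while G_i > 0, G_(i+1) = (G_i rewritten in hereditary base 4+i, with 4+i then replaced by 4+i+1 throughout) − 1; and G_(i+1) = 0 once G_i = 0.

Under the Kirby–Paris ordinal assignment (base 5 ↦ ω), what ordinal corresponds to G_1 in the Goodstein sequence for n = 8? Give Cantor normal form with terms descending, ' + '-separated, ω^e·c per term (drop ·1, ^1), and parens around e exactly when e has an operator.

ω + 4

(0) 8|_4 = 2·4 ↦ 2·5|_5 = 10 ⇒ 9
(1) 9|_5 = 5 + 4 ↦ 6 + 4|_6 = 10 ⇒ 9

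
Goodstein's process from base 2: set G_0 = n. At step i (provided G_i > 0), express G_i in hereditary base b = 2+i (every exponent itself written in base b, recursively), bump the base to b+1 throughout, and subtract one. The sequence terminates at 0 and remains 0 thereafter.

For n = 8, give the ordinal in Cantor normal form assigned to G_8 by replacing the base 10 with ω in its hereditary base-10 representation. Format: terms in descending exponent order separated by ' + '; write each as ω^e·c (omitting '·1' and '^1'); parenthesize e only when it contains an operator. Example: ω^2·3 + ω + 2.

ω^ω·2 + ω^2·2 + ω + 1

[0] 8 ≡ 2^(2 + 1) (base 2). Lift 3: 81. −1: 80.
[1] 80 ≡ 2·3^3 + 2·3^2 + 2·3 + 2 (base 3). Lift 4: 554. −1: 553.
[2] 553 ≡ 2·4^4 + 2·4^2 + 2·4 + 1 (base 4). Lift 5: 6311. −1: 6310.
[3] 6310 ≡ 2·5^5 + 2·5^2 + 2·5 (base 5). Lift 6: 93396. −1: 93395.
[4] 93395 ≡ 2·6^6 + 2·6^2 + 6 + 5 (base 6). Lift 7: 1647196. −1: 1647195.
[5] 1647195 ≡ 2·7^7 + 2·7^2 + 7 + 4 (base 7). Lift 8: 33554572. −1: 33554571.
[6] 33554571 ≡ 2·8^8 + 2·8^2 + 8 + 3 (base 8). Lift 9: 774841152. −1: 774841151.
[7] 774841151 ≡ 2·9^9 + 2·9^2 + 9 + 2 (base 9). Lift 10: 20000000212. −1: 20000000211.
[8] 20000000211 ≡ 2·10^10 + 2·10^2 + 10 + 1 (base 10). Lift 11: 570623341476. −1: 570623341475.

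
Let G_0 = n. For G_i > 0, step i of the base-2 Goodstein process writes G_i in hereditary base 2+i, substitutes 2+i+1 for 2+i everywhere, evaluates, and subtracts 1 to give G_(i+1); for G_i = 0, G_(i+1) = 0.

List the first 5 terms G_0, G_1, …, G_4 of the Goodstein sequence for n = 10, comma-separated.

i=0: 10 = 2^(2 + 1) + 2 (b=2); 2→3: 3^(3 + 1) + 3 = 84; 84−1 = 83
i=1: 83 = 3^(3 + 1) + 2 (b=3); 3→4: 4^(4 + 1) + 2 = 1026; 1026−1 = 1025
i=2: 1025 = 4^(4 + 1) + 1 (b=4); 4→5: 5^(5 + 1) + 1 = 15626; 15626−1 = 15625
i=3: 15625 = 5^(5 + 1) (b=5); 5→6: 6^(6 + 1) = 279936; 279936−1 = 279935

10, 83, 1025, 15625, 279935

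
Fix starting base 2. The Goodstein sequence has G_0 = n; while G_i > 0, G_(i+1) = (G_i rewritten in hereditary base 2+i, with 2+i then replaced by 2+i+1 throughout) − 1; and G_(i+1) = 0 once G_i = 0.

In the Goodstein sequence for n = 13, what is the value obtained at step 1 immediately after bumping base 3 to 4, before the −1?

1280

G_0 = 13. HB_2(13) = 2^(2 + 1) + 2^2 + 1. Bump = 109. G_1 = 108.
G_1 = 108. HB_3(108) = 3^(3 + 1) + 3^3. Bump = 1280. G_2 = 1279.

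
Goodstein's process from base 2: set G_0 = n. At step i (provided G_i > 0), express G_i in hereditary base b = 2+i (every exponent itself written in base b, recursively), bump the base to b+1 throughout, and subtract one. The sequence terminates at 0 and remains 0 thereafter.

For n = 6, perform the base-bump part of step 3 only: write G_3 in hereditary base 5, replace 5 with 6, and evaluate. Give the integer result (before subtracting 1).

46656

step 0: 6 = 2^2 + 2; sub 3 for 2: 3^3 + 3; = 30; G_1 = 30−1 = 29
step 1: 29 = 3^3 + 2; sub 4 for 3: 4^4 + 2; = 258; G_2 = 258−1 = 257
step 2: 257 = 4^4 + 1; sub 5 for 4: 5^5 + 1; = 3126; G_3 = 3126−1 = 3125
step 3: 3125 = 5^5; sub 6 for 5: 6^6; = 46656; G_4 = 46656−1 = 46655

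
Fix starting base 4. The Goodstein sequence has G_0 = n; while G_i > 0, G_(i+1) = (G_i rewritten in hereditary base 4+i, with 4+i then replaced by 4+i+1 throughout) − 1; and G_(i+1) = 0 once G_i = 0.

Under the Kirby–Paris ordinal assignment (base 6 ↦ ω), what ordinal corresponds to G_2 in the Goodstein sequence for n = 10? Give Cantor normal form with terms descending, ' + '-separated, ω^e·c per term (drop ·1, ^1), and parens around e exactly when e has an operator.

G_0 = 10. HB_4(10) = 2·4 + 2. Bump = 12. G_1 = 11.
G_1 = 11. HB_5(11) = 2·5 + 1. Bump = 13. G_2 = 12.
G_2 = 12. HB_6(12) = 2·6. Bump = 14. G_3 = 13.

ω·2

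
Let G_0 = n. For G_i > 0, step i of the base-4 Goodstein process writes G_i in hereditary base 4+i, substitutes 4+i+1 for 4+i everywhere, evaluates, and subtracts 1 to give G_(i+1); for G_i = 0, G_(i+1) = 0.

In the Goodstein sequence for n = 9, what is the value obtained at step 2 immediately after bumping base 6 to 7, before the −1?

[0] 9 ≡ 2·4 + 1 (base 4). Lift 5: 11. −1: 10.
[1] 10 ≡ 2·5 (base 5). Lift 6: 12. −1: 11.
[2] 11 ≡ 6 + 5 (base 6). Lift 7: 12. −1: 11.

12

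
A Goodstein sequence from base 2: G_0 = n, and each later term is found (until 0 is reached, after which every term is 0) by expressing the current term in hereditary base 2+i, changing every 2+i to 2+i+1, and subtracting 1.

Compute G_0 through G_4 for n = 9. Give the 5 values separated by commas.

9 —HB2→ 2^(2 + 1) + 1 —bump→ 3^(3 + 1) + 1 = 82 —(−1)→ 81
81 —HB3→ 3^(3 + 1) —bump→ 4^(4 + 1) = 1024 —(−1)→ 1023
1023 —HB4→ 3·4^4 + 3·4^3 + 3·4^2 + 3·4 + 3 —bump→ 3·5^5 + 3·5^3 + 3·5^2 + 3·5 + 3 = 9843 —(−1)→ 9842
9842 —HB5→ 3·5^5 + 3·5^3 + 3·5^2 + 3·5 + 2 —bump→ 3·6^6 + 3·6^3 + 3·6^2 + 3·6 + 2 = 140744 —(−1)→ 140743

9, 81, 1023, 9842, 140743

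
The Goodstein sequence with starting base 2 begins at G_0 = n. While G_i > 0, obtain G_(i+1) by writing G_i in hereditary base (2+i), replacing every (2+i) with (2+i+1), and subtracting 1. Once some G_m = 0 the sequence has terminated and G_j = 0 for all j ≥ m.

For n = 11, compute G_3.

15627

11 —HB2→ 2^(2 + 1) + 2 + 1 —bump→ 3^(3 + 1) + 3 + 1 = 85 —(−1)→ 84
84 —HB3→ 3^(3 + 1) + 3 —bump→ 4^(4 + 1) + 4 = 1028 —(−1)→ 1027
1027 —HB4→ 4^(4 + 1) + 3 —bump→ 5^(5 + 1) + 3 = 15628 —(−1)→ 15627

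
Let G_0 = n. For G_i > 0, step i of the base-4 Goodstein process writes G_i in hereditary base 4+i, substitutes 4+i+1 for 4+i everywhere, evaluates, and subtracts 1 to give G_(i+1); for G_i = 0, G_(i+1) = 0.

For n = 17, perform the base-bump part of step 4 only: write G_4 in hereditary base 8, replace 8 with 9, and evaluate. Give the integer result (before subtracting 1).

48

17 —HB4→ 4^2 + 1 —bump→ 5^2 + 1 = 26 —(−1)→ 25
25 —HB5→ 5^2 —bump→ 6^2 = 36 —(−1)→ 35
35 —HB6→ 5·6 + 5 —bump→ 5·7 + 5 = 40 —(−1)→ 39
39 —HB7→ 5·7 + 4 —bump→ 5·8 + 4 = 44 —(−1)→ 43
43 —HB8→ 5·8 + 3 —bump→ 5·9 + 3 = 48 —(−1)→ 47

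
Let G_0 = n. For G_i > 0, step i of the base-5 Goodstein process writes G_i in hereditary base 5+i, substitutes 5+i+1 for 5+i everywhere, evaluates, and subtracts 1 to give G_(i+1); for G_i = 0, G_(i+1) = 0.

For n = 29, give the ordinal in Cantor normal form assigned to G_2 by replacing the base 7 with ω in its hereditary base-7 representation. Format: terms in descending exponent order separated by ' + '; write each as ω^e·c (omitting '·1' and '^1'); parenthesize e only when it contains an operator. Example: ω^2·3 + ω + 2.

[0] 29 ≡ 5^2 + 4 (base 5). Lift 6: 40. −1: 39.
[1] 39 ≡ 6^2 + 3 (base 6). Lift 7: 52. −1: 51.
[2] 51 ≡ 7^2 + 2 (base 7). Lift 8: 66. −1: 65.

ω^2 + 2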